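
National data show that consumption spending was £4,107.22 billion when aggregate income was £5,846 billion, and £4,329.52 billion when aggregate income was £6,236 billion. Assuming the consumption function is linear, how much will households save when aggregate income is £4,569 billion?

S = 1189.67

MPC = (4329.52 − 4107.22)/(6236 − 5846) = 222.3/390 = 0.57
a = 4107.22 − 0.57(5846) = 4107.22 − 3332.22 = 775
C = 775 + 0.57(4569) = 3379.33
S = 4569 − 3379.33 = 1189.67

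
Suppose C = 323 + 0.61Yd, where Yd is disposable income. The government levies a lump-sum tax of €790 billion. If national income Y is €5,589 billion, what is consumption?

Yd = Y − T = 5589 − 790 = 4799
C = 323 + 0.61(4799) = 323 + 2927.39 = 3250.39

C = 3250.39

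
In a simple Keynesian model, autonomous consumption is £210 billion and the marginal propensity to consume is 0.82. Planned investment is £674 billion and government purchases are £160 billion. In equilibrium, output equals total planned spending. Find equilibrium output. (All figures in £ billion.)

Y = C + I + G = 210 + 0.82Y + 674 + 160
Y − 0.82Y = 1044
0.18Y = 1044, so Y = 1044/0.18 = 5800

Y = 5800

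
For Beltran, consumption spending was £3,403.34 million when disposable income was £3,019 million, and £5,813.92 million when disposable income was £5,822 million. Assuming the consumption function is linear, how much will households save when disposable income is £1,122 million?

S = -649.92

MPC = (5813.92 − 3403.34)/(5822 − 3019) = 2410.58/2803 = 0.86
a = 3403.34 − 0.86(3019) = 3403.34 − 2596.34 = 807
C = 807 + 0.86(1122) = 1771.92
S = 1122 − 1771.92 = -649.92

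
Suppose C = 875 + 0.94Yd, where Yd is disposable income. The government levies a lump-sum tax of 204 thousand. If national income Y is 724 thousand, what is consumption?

Yd = Y − T = 724 − 204 = 520
C = 875 + 0.94(520) = 875 + 488.8 = 1363.8

C = 1363.8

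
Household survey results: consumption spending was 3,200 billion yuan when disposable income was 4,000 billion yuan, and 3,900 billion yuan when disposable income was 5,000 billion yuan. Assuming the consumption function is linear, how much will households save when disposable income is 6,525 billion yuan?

S = 1557.5

MPC = (3900 − 3200)/(5000 − 4000) = 700/1000 = 0.7
a = 3200 − 0.7(4000) = 3200 − 2800 = 400
C = 400 + 0.7(6525) = 4967.5
S = 6525 − 4967.5 = 1557.5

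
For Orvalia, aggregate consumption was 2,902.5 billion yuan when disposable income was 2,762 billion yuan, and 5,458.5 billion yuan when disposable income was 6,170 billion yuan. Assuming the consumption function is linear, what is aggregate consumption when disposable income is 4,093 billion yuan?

C = 3900.75

MPC = (5458.5 − 2902.5)/(6170 − 2762) = 2556/3408 = 0.75
a = 2902.5 − 0.75(2762) = 2902.5 − 2071.5 = 831
C = 831 + 0.75(4093) = 831 + 3069.75 = 3900.75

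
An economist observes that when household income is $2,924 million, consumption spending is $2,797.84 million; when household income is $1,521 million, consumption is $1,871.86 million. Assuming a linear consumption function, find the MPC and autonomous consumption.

MPC = 0.66; a = 868

MPC = ΔC/ΔY = (2797.84 − 1871.86)/(2924 − 1521) = 925.98/1403 = 0.66
a = C − MPC·Y = 1871.86 − 0.66(1521) = 1871.86 − 1003.86 = 868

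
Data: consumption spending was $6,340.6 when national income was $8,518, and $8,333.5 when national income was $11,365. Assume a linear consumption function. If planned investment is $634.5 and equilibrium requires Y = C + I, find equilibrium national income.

Y = 3375

MPC = (8333.5 − 6340.6)/(11365 − 8518) = 1992.9/2847 = 0.7
a = 6340.6 − 0.7(8518) = 378
Equilibrium: Y = 378 + 0.7Y + 634.5
0.3Y = 1012.5, so Y = 1012.5/0.3 = 3375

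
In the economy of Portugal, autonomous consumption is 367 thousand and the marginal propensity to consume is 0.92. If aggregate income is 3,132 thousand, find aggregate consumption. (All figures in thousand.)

C = 367 + 0.92(3132) = 367 + 2881.44 = 3248.44

C = 3248.44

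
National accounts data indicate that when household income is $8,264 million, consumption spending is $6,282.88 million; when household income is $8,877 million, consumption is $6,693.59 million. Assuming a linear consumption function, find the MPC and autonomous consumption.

MPC = ΔC/ΔY = (6693.59 − 6282.88)/(8877 − 8264) = 410.71/613 = 0.67
a = C − MPC·Y = 6282.88 − 0.67(8264) = 6282.88 − 5536.88 = 746

MPC = 0.67; a = 746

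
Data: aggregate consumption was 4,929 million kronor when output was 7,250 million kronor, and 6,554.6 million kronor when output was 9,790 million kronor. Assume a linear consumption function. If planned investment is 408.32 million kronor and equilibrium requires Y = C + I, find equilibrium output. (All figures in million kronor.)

MPC = (6554.6 − 4929)/(9790 − 7250) = 1625.6/2540 = 0.64
a = 4929 − 0.64(7250) = 289
Equilibrium: Y = 289 + 0.64Y + 408.32
0.36Y = 697.32, so Y = 697.32/0.36 = 1937

Y = 1937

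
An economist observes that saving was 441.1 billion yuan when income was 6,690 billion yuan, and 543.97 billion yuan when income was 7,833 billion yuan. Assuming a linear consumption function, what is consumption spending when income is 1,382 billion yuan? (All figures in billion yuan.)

C = 1418.62

MPS = ΔS/ΔY = (543.97 − 441.1)/(7833 − 6690) = 102.87/1143 = 0.09
MPC = 1 − MPS = 0.91
Autonomous saving = 441.1 − 0.09(6690) = -161, so a = 161
C = 161 + 0.91(1382) = 161 + 1257.62 = 1418.62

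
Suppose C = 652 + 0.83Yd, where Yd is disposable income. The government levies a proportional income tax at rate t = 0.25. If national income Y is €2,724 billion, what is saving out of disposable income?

S = -304.69

Yd = (1 − 0.25)(2724) = 0.75(2724) = 2043
C = 652 + 0.83(2043) = 652 + 1695.69 = 2347.69
S = Yd − C = 2043 − 2347.69 = -304.69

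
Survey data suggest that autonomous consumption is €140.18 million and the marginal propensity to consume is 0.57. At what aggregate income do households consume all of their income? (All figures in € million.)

At break-even, C = Y: 140.18 + 0.57Y = Y
0.43Y = 140.18, so Y = 140.18/0.43 = 326

Y = 326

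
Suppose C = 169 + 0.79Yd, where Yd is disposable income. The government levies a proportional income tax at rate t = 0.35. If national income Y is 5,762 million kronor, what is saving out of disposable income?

S = 617.513

Yd = (1 − 0.35)(5762) = 0.65(5762) = 3745.3
C = 169 + 0.79(3745.3) = 169 + 2958.787 = 3127.787
S = Yd − C = 3745.3 − 3127.787 = 617.513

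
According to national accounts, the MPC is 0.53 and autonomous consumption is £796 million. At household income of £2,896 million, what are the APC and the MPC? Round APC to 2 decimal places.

APC = 0.80; MPC = 0.53

MPC = 0.53 (the slope of the consumption function)
C = 796 + 0.53(2896) = 2330.88, so APC = 2330.88/2896 = 0.80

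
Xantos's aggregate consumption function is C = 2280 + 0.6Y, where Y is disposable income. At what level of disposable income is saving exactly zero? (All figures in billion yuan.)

Y = 5700

At break-even, C = Y: 2280 + 0.6Y = Y
0.4Y = 2280, so Y = 2280/0.4 = 5700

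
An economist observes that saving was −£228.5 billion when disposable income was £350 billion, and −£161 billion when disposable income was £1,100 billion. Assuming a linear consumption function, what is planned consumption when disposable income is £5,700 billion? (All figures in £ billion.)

MPS = ΔS/ΔY = (-161 − (-228.5))/(1100 − 350) = 67.5/750 = 0.09
MPC = 1 − MPS = 0.91
Autonomous saving = -228.5 − 0.09(350) = -260, so a = 260
C = 260 + 0.91(5700) = 260 + 5187 = 5447

C = 5447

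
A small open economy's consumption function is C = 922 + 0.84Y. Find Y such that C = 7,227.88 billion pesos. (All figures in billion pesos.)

922 + 0.84Y = 7227.88
0.84Y = 6305.88, so Y = 6305.88/0.84 = 7507

Y = 7507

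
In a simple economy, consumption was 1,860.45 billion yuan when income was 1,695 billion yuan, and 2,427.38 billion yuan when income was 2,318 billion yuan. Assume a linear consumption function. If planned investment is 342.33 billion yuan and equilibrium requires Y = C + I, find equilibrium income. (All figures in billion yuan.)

MPC = (2427.38 − 1860.45)/(2318 − 1695) = 566.93/623 = 0.91
a = 1860.45 − 0.91(1695) = 318
Equilibrium: Y = 318 + 0.91Y + 342.33
0.09Y = 660.33, so Y = 660.33/0.09 = 7337

Y = 7337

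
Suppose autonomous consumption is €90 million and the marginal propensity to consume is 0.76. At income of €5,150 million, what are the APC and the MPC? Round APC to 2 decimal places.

APC = 0.78; MPC = 0.76

MPC = 0.76 (the slope of the consumption function)
C = 90 + 0.76(5150) = 4004, so APC = 4004/5150 = 0.78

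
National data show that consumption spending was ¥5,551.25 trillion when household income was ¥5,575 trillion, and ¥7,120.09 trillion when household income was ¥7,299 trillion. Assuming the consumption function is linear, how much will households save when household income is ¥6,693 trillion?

S = 124.37

MPC = (7120.09 − 5551.25)/(7299 − 5575) = 1568.84/1724 = 0.91
a = 5551.25 − 0.91(5575) = 5551.25 − 5073.25 = 478
C = 478 + 0.91(6693) = 6568.63
S = 6693 − 6568.63 = 124.37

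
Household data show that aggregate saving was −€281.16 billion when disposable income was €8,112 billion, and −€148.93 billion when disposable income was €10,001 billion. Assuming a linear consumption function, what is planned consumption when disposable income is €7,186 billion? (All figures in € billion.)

C = 7531.98

MPS = ΔS/ΔY = (-148.93 − (-281.16))/(10001 − 8112) = 132.23/1889 = 0.07
MPC = 1 − MPS = 0.93
Autonomous saving = -281.16 − 0.07(8112) = -849, so a = 849
C = 849 + 0.93(7186) = 849 + 6682.98 = 7531.98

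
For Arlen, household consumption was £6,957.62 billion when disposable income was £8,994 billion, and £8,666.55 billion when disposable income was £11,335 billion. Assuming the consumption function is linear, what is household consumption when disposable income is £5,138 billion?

MPC = (8666.55 − 6957.62)/(11335 − 8994) = 1708.93/2341 = 0.73
a = 6957.62 − 0.73(8994) = 6957.62 − 6565.62 = 392
C = 392 + 0.73(5138) = 392 + 3750.74 = 4142.74

C = 4142.74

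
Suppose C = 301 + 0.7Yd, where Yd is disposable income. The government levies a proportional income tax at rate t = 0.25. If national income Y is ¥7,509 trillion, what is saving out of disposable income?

Yd = (1 − 0.25)(7509) = 0.75(7509) = 5631.75
C = 301 + 0.7(5631.75) = 301 + 3942.225 = 4243.225
S = Yd − C = 5631.75 − 4243.225 = 1388.525

S = 1388.525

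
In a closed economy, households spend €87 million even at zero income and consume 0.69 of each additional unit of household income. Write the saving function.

S = -87 + 0.31Y

S = Y − C = Y − (87 + 0.69Y) = -87 + (1 − 0.69)Y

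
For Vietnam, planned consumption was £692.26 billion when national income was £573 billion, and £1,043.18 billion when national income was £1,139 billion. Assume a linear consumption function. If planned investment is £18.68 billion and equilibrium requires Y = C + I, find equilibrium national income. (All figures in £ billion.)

MPC = (1043.18 − 692.26)/(1139 − 573) = 350.92/566 = 0.62
a = 692.26 − 0.62(573) = 337
Equilibrium: Y = 337 + 0.62Y + 18.68
0.38Y = 355.68, so Y = 355.68/0.38 = 936

Y = 936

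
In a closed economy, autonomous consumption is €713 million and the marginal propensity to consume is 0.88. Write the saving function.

S = Y − C = Y − (713 + 0.88Y) = -713 + (1 − 0.88)Y

S = -713 + 0.12Y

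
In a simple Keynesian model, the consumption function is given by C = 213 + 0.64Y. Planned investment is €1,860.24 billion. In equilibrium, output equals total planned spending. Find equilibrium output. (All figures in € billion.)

Y = 5759

Y = C + I = 213 + 0.64Y + 1860.24
Y − 0.64Y = 2073.24
0.36Y = 2073.24, so Y = 2073.24/0.36 = 5759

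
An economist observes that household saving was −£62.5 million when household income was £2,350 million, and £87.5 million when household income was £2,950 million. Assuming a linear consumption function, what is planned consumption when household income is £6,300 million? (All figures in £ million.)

C = 5375

MPS = ΔS/ΔY = (87.5 − (-62.5))/(2950 − 2350) = 150/600 = 0.25
MPC = 1 − MPS = 0.75
Autonomous saving = -62.5 − 0.25(2350) = -650, so a = 650
C = 650 + 0.75(6300) = 650 + 4725 = 5375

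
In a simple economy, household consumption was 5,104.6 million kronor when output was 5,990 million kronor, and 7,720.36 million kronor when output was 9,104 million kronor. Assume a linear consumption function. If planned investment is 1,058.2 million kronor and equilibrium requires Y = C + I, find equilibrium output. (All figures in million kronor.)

Y = 7070

MPC = (7720.36 − 5104.6)/(9104 − 5990) = 2615.76/3114 = 0.84
a = 5104.6 − 0.84(5990) = 73
Equilibrium: Y = 73 + 0.84Y + 1058.2
0.16Y = 1131.2, so Y = 1131.2/0.16 = 7070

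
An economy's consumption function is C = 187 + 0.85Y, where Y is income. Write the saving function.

S = Y − C = Y − (187 + 0.85Y) = -187 + (1 − 0.85)Y

S = -187 + 0.15Y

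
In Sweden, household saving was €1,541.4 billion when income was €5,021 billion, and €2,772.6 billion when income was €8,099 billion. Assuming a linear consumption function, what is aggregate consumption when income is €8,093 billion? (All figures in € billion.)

C = 5322.8

MPS = ΔS/ΔY = (2772.6 − 1541.4)/(8099 − 5021) = 1231.2/3078 = 0.4
MPC = 1 − MPS = 0.6
Autonomous saving = 1541.4 − 0.4(5021) = -467, so a = 467
C = 467 + 0.6(8093) = 467 + 4855.8 = 5322.8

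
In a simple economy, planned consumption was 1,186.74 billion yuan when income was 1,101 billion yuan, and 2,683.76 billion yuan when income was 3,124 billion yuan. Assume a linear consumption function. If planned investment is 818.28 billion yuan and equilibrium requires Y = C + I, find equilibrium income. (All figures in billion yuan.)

Y = 4578

MPC = (2683.76 − 1186.74)/(3124 − 1101) = 1497.02/2023 = 0.74
a = 1186.74 − 0.74(1101) = 372
Equilibrium: Y = 372 + 0.74Y + 818.28
0.26Y = 1190.28, so Y = 1190.28/0.26 = 4578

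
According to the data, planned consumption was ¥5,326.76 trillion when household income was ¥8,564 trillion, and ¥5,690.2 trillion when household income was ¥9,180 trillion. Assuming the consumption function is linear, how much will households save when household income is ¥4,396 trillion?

MPC = (5690.2 − 5326.76)/(9180 − 8564) = 363.44/616 = 0.59
a = 5326.76 − 0.59(8564) = 5326.76 − 5052.76 = 274
C = 274 + 0.59(4396) = 2867.64
S = 4396 − 2867.64 = 1528.36

S = 1528.36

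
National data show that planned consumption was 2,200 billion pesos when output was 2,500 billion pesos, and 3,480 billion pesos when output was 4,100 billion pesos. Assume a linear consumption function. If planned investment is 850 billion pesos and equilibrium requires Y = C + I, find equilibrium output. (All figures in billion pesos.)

Y = 5250

MPC = (3480 − 2200)/(4100 − 2500) = 1280/1600 = 0.8
a = 2200 − 0.8(2500) = 200
Equilibrium: Y = 200 + 0.8Y + 850
0.2Y = 1050, so Y = 1050/0.2 = 5250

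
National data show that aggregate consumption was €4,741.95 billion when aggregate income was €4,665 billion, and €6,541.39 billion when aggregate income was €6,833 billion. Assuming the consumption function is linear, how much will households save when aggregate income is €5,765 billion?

MPC = (6541.39 − 4741.95)/(6833 − 4665) = 1799.44/2168 = 0.83
a = 4741.95 − 0.83(4665) = 4741.95 − 3871.95 = 870
C = 870 + 0.83(5765) = 5654.95
S = 5765 − 5654.95 = 110.05

S = 110.05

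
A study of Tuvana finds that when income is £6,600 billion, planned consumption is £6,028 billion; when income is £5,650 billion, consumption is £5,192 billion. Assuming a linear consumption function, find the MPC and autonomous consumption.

MPC = 0.88; a = 220

MPC = ΔC/ΔY = (6028 − 5192)/(6600 − 5650) = 836/950 = 0.88
a = C − MPC·Y = 5192 − 0.88(5650) = 5192 − 4972 = 220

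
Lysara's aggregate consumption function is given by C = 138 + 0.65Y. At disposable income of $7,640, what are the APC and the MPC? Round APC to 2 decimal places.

APC = 0.67; MPC = 0.65

MPC = 0.65 (the slope of the consumption function)
C = 138 + 0.65(7640) = 5104, so APC = 5104/7640 = 0.67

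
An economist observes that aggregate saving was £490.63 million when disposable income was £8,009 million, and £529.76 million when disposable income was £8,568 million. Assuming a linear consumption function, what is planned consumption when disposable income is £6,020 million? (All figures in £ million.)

C = 5668.6

MPS = ΔS/ΔY = (529.76 − 490.63)/(8568 − 8009) = 39.13/559 = 0.07
MPC = 1 − MPS = 0.93
Autonomous saving = 490.63 − 0.07(8009) = -70, so a = 70
C = 70 + 0.93(6020) = 70 + 5598.6 = 5668.6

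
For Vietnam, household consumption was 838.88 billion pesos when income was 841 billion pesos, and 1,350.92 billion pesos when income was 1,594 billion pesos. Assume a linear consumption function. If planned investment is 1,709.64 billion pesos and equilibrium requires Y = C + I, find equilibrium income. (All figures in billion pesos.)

MPC = (1350.92 − 838.88)/(1594 − 841) = 512.04/753 = 0.68
a = 838.88 − 0.68(841) = 267
Equilibrium: Y = 267 + 0.68Y + 1709.64
0.32Y = 1976.64, so Y = 1976.64/0.32 = 6177

Y = 6177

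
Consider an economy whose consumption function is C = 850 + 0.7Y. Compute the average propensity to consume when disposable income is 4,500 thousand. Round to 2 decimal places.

C = 850 + 0.7(4500) = 4000
APC = C/Y = 4000/4500 = 0.89

APC = 0.89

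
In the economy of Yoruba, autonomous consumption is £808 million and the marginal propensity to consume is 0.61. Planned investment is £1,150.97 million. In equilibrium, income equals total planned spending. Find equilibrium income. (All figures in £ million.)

Y = 5023

Y = C + I = 808 + 0.61Y + 1150.97
Y − 0.61Y = 1958.97
0.39Y = 1958.97, so Y = 1958.97/0.39 = 5023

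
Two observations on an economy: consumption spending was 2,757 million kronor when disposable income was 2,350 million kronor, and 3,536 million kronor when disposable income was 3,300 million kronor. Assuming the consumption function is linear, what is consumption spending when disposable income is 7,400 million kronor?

C = 6898

MPC = (3536 − 2757)/(3300 − 2350) = 779/950 = 0.82
a = 2757 − 0.82(2350) = 2757 − 1927 = 830
C = 830 + 0.82(7400) = 830 + 6068 = 6898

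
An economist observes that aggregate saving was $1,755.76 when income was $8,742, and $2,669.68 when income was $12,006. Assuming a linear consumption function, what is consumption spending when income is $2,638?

C = 2591.36

MPS = ΔS/ΔY = (2669.68 − 1755.76)/(12006 − 8742) = 913.92/3264 = 0.28
MPC = 1 − MPS = 0.72
Autonomous saving = 1755.76 − 0.28(8742) = -692, so a = 692
C = 692 + 0.72(2638) = 692 + 1899.36 = 2591.36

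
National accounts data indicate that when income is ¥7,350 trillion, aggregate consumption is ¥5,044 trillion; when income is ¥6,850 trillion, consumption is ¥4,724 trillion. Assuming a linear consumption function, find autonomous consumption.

MPC = ΔC/ΔY = (5044 − 4724)/(7350 − 6850) = 320/500 = 0.64
a = C − MPC·Y = 4724 − 0.64(6850) = 4724 − 4384 = 340

a = 340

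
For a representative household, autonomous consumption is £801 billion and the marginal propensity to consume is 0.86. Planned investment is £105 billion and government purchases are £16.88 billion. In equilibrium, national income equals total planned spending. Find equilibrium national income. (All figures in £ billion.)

Y = 6592

Y = C + I + G = 801 + 0.86Y + 105 + 16.88
Y − 0.86Y = 922.88
0.14Y = 922.88, so Y = 922.88/0.14 = 6592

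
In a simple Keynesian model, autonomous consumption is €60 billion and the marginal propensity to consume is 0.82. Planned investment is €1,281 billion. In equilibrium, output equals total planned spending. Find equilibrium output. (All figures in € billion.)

Y = 7450

Y = C + I = 60 + 0.82Y + 1281
Y − 0.82Y = 1341
0.18Y = 1341, so Y = 1341/0.18 = 7450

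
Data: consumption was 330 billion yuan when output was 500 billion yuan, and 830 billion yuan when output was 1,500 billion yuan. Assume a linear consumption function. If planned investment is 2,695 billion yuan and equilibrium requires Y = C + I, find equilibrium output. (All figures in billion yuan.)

Y = 5550

MPC = (830 − 330)/(1500 − 500) = 500/1000 = 0.5
a = 330 − 0.5(500) = 80
Equilibrium: Y = 80 + 0.5Y + 2695
0.5Y = 2775, so Y = 2775/0.5 = 5550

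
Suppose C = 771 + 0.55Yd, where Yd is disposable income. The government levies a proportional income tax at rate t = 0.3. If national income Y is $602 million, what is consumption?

Yd = (1 − 0.3)(602) = 0.7(602) = 421.4
C = 771 + 0.55(421.4) = 771 + 231.77 = 1002.77

C = 1002.77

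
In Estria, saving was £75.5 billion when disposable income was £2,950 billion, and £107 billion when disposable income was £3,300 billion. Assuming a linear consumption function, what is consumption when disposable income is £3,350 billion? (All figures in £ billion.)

C = 3238.5

MPS = ΔS/ΔY = (107 − 75.5)/(3300 − 2950) = 31.5/350 = 0.09
MPC = 1 − MPS = 0.91
Autonomous saving = 75.5 − 0.09(2950) = -190, so a = 190
C = 190 + 0.91(3350) = 190 + 3048.5 = 3238.5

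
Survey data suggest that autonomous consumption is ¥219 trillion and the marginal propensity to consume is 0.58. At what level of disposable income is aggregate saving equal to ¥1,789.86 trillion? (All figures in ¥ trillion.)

S = Y − C = -219 + 0.42Y
-219 + 0.42Y = 1789.86, so 0.42Y = 2008.86 and Y = 4783

Y = 4783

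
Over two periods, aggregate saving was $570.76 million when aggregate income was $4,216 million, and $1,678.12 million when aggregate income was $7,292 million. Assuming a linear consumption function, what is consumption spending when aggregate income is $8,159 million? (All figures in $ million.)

MPS = ΔS/ΔY = (1678.12 − 570.76)/(7292 − 4216) = 1107.36/3076 = 0.36
MPC = 1 − MPS = 0.64
Autonomous saving = 570.76 − 0.36(4216) = -947, so a = 947
C = 947 + 0.64(8159) = 947 + 5221.76 = 6168.76

C = 6168.76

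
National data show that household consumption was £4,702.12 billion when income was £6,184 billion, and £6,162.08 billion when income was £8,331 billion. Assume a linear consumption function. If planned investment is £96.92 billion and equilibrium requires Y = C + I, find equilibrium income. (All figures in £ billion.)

Y = 1856

MPC = (6162.08 − 4702.12)/(8331 − 6184) = 1459.96/2147 = 0.68
a = 4702.12 − 0.68(6184) = 497
Equilibrium: Y = 497 + 0.68Y + 96.92
0.32Y = 593.92, so Y = 593.92/0.32 = 1856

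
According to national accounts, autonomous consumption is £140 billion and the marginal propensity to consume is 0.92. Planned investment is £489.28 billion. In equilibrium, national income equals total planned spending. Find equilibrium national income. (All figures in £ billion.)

Y = C + I = 140 + 0.92Y + 489.28
Y − 0.92Y = 629.28
0.08Y = 629.28, so Y = 629.28/0.08 = 7866

Y = 7866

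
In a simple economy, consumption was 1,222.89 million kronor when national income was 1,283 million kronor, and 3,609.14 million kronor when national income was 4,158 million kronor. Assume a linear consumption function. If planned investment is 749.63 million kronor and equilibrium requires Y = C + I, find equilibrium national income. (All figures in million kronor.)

MPC = (3609.14 − 1222.89)/(4158 − 1283) = 2386.25/2875 = 0.83
a = 1222.89 − 0.83(1283) = 158
Equilibrium: Y = 158 + 0.83Y + 749.63
0.17Y = 907.63, so Y = 907.63/0.17 = 5339

Y = 5339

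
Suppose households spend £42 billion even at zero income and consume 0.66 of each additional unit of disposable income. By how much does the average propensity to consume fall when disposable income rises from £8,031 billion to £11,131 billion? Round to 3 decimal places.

At Y = 8031: C = 42 + 0.66(8031) = 5342.46, APC = 5342.46/8031 = 0.6652
At Y = 11131: C = 7388.46, APC = 7388.46/11131 = 0.6638
Fall in APC = 0.6652 − 0.6638 = 0.0014 ≈ 0.001

ΔAPC = 0.001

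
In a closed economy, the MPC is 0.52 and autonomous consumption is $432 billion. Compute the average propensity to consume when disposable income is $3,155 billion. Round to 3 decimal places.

C = 432 + 0.52(3155) = 2072.6
APC = C/Y = 2072.6/3155 = 0.657

APC = 0.657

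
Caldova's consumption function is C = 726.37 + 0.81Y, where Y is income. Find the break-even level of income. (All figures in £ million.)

At break-even, C = Y: 726.37 + 0.81Y = Y
0.19Y = 726.37, so Y = 726.37/0.19 = 3823

Y = 3823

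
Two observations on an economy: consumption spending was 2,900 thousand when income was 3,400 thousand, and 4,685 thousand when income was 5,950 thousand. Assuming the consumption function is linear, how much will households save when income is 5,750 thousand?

S = 1205

MPC = (4685 − 2900)/(5950 − 3400) = 1785/2550 = 0.7
a = 2900 − 0.7(3400) = 2900 − 2380 = 520
C = 520 + 0.7(5750) = 4545
S = 5750 − 4545 = 1205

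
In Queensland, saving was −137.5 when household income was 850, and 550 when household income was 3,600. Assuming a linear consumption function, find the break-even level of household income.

Y = 1400

MPS = ΔS/ΔY = (550 − (-137.5))/(3600 − 850) = 687.5/2750 = 0.25
MPC = 1 − MPS = 0.75
From S(850) = -137.5: −a + 0.25(850) = -137.5, so a = 212.5 − (-137.5) = 350
Break-even (S = 0): Y = a/MPS = 350/0.25 = 1400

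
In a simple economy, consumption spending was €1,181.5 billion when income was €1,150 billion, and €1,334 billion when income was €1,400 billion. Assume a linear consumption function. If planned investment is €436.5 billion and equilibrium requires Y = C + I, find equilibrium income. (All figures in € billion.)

Y = 2350

MPC = (1334 − 1181.5)/(1400 − 1150) = 152.5/250 = 0.61
a = 1181.5 − 0.61(1150) = 480
Equilibrium: Y = 480 + 0.61Y + 436.5
0.39Y = 916.5, so Y = 916.5/0.39 = 2350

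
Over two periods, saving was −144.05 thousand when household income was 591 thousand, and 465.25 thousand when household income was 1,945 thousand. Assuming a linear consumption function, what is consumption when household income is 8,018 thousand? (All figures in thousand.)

MPS = ΔS/ΔY = (465.25 − (-144.05))/(1945 − 591) = 609.3/1354 = 0.45
MPC = 1 − MPS = 0.55
Autonomous saving = -144.05 − 0.45(591) = -410, so a = 410
C = 410 + 0.55(8018) = 410 + 4409.9 = 4819.9

C = 4819.9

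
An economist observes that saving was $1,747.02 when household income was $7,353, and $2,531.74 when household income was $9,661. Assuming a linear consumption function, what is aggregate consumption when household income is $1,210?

C = 1551.6

MPS = ΔS/ΔY = (2531.74 − 1747.02)/(9661 − 7353) = 784.72/2308 = 0.34
MPC = 1 − MPS = 0.66
Autonomous saving = 1747.02 − 0.34(7353) = -753, so a = 753
C = 753 + 0.66(1210) = 753 + 798.6 = 1551.6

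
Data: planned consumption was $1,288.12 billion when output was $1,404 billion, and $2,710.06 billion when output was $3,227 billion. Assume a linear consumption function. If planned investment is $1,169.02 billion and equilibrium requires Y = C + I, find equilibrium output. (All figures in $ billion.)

MPC = (2710.06 − 1288.12)/(3227 − 1404) = 1421.94/1823 = 0.78
a = 1288.12 − 0.78(1404) = 193
Equilibrium: Y = 193 + 0.78Y + 1169.02
0.22Y = 1362.02, so Y = 1362.02/0.22 = 6191

Y = 6191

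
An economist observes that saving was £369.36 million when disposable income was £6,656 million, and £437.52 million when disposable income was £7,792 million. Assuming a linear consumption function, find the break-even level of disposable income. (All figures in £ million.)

Y = 500

MPS = ΔS/ΔY = (437.52 − 369.36)/(7792 − 6656) = 68.16/1136 = 0.06
MPC = 1 − MPS = 0.94
From S(6656) = 369.36: −a + 0.06(6656) = 369.36, so a = 399.36 − 369.36 = 30
Break-even (S = 0): Y = a/MPS = 30/0.06 = 500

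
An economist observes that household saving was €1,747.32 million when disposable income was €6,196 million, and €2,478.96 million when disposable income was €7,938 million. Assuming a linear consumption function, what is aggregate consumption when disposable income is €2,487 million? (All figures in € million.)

MPS = ΔS/ΔY = (2478.96 − 1747.32)/(7938 − 6196) = 731.64/1742 = 0.42
MPC = 1 − MPS = 0.58
Autonomous saving = 1747.32 − 0.42(6196) = -855, so a = 855
C = 855 + 0.58(2487) = 855 + 1442.46 = 2297.46

C = 2297.46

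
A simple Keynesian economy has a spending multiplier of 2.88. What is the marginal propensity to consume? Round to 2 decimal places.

MPC = 0.65

k = 1/(1 − MPC), so 1 − MPC = 1/k = 1/2.88 = 0.3472
MPC = 1 − 0.3472 = 0.65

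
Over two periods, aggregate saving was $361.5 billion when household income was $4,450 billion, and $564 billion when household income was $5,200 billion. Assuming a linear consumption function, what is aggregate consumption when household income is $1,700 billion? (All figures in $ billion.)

MPS = ΔS/ΔY = (564 − 361.5)/(5200 − 4450) = 202.5/750 = 0.27
MPC = 1 − MPS = 0.73
Autonomous saving = 361.5 − 0.27(4450) = -840, so a = 840
C = 840 + 0.73(1700) = 840 + 1241 = 2081

C = 2081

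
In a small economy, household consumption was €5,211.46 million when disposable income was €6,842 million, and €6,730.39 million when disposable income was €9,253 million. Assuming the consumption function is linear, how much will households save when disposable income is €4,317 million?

S = 696.29

MPC = (6730.39 − 5211.46)/(9253 − 6842) = 1518.93/2411 = 0.63
a = 5211.46 − 0.63(6842) = 5211.46 − 4310.46 = 901
C = 901 + 0.63(4317) = 3620.71
S = 4317 − 3620.71 = 696.29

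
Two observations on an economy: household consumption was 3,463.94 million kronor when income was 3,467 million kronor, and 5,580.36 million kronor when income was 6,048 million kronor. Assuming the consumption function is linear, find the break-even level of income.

Y = 3450

MPC = (5580.36 − 3463.94)/(6048 − 3467) = 2116.42/2581 = 0.82
a = 3463.94 − 0.82(3467) = 3463.94 − 2842.94 = 621
Break-even: Y = a/(1−MPC) = 621/0.18 = 3450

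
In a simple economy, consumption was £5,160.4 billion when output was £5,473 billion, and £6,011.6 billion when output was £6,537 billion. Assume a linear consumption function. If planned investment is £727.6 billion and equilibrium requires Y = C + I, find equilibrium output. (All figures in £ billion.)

MPC = (6011.6 − 5160.4)/(6537 − 5473) = 851.2/1064 = 0.8
a = 5160.4 − 0.8(5473) = 782
Equilibrium: Y = 782 + 0.8Y + 727.6
0.2Y = 1509.6, so Y = 1509.6/0.2 = 7548

Y = 7548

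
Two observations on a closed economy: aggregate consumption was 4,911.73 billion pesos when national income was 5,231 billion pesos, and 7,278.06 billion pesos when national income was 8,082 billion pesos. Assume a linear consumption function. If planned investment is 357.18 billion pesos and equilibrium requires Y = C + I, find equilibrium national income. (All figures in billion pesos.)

Y = 5454

MPC = (7278.06 − 4911.73)/(8082 − 5231) = 2366.33/2851 = 0.83
a = 4911.73 − 0.83(5231) = 570
Equilibrium: Y = 570 + 0.83Y + 357.18
0.17Y = 927.18, so Y = 927.18/0.17 = 5454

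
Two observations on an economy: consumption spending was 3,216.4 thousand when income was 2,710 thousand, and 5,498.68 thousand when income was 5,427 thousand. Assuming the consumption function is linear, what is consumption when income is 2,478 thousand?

C = 3021.52

MPC = (5498.68 − 3216.4)/(5427 − 2710) = 2282.28/2717 = 0.84
a = 3216.4 − 0.84(2710) = 3216.4 − 2276.4 = 940
C = 940 + 0.84(2478) = 940 + 2081.52 = 3021.52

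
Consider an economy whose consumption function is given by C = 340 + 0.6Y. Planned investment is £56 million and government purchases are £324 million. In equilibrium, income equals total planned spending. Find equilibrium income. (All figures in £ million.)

Y = 1800

Y = C + I + G = 340 + 0.6Y + 56 + 324
Y − 0.6Y = 720
0.4Y = 720, so Y = 720/0.4 = 1800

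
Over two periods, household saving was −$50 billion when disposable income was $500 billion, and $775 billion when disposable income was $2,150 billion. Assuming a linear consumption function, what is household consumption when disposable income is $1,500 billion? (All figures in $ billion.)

C = 1050

MPS = ΔS/ΔY = (775 − (-50))/(2150 − 500) = 825/1650 = 0.5
MPC = 1 − MPS = 0.5
Autonomous saving = -50 − 0.5(500) = -300, so a = 300
C = 300 + 0.5(1500) = 300 + 750 = 1050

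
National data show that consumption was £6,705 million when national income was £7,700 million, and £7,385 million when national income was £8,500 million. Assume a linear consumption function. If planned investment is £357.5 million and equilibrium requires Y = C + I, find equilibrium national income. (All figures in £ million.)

Y = 3450

MPC = (7385 − 6705)/(8500 − 7700) = 680/800 = 0.85
a = 6705 − 0.85(7700) = 160
Equilibrium: Y = 160 + 0.85Y + 357.5
0.15Y = 517.5, so Y = 517.5/0.15 = 3450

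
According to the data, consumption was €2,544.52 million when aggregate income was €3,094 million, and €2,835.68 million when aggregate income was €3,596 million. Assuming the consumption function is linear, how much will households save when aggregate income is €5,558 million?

MPC = (2835.68 − 2544.52)/(3596 − 3094) = 291.16/502 = 0.58
a = 2544.52 − 0.58(3094) = 2544.52 − 1794.52 = 750
C = 750 + 0.58(5558) = 3973.64
S = 5558 − 3973.64 = 1584.36

S = 1584.36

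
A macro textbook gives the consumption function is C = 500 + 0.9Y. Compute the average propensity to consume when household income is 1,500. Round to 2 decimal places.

C = 500 + 0.9(1500) = 1850
APC = C/Y = 1850/1500 = 1.23

APC = 1.23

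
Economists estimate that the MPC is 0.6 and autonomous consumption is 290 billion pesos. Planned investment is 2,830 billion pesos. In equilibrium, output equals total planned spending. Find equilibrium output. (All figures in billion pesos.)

Y = C + I = 290 + 0.6Y + 2830
Y − 0.6Y = 3120
0.4Y = 3120, so Y = 3120/0.4 = 7800

Y = 7800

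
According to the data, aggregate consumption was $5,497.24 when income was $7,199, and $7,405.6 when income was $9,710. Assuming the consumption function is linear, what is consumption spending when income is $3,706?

MPC = (7405.6 − 5497.24)/(9710 − 7199) = 1908.36/2511 = 0.76
a = 5497.24 − 0.76(7199) = 5497.24 − 5471.24 = 26
C = 26 + 0.76(3706) = 26 + 2816.56 = 2842.56

C = 2842.56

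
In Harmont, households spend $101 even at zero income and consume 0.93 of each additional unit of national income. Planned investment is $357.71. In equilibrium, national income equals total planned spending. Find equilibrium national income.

Y = 6553

Y = C + I = 101 + 0.93Y + 357.71
Y − 0.93Y = 458.71
0.07Y = 458.71, so Y = 458.71/0.07 = 6553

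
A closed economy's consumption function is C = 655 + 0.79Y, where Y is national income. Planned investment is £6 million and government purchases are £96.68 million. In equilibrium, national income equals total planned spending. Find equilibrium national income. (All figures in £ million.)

Y = 3608

Y = C + I + G = 655 + 0.79Y + 6 + 96.68
Y − 0.79Y = 757.68
0.21Y = 757.68, so Y = 757.68/0.21 = 3608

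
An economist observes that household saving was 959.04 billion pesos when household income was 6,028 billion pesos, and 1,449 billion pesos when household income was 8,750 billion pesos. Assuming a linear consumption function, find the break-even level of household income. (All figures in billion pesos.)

Y = 700

MPS = ΔS/ΔY = (1449 − 959.04)/(8750 − 6028) = 489.96/2722 = 0.18
MPC = 1 − MPS = 0.82
From S(6028) = 959.04: −a + 0.18(6028) = 959.04, so a = 1085.04 − 959.04 = 126
Break-even (S = 0): Y = a/MPS = 126/0.18 = 700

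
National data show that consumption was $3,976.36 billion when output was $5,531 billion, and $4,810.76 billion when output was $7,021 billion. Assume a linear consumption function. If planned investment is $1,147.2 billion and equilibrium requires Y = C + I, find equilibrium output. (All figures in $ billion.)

Y = 4605

MPC = (4810.76 − 3976.36)/(7021 − 5531) = 834.4/1490 = 0.56
a = 3976.36 − 0.56(5531) = 879
Equilibrium: Y = 879 + 0.56Y + 1147.2
0.44Y = 2026.2, so Y = 2026.2/0.44 = 4605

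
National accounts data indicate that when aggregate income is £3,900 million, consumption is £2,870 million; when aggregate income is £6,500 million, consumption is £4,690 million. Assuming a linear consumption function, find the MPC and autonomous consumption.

MPC = ΔC/ΔY = (4690 − 2870)/(6500 − 3900) = 1820/2600 = 0.7
a = C − MPC·Y = 2870 − 0.7(3900) = 2870 − 2730 = 140

MPC = 0.7; a = 140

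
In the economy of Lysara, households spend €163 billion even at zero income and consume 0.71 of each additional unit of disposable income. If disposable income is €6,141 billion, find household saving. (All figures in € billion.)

C = 163 + 0.71(6141) = 163 + 4360.11 = 4523.11
S = Y − C = 6141 − 4523.11 = 1617.89

S = 1617.89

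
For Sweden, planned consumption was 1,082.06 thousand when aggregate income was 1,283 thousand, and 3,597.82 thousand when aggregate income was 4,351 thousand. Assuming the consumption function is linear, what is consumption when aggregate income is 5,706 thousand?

C = 4708.92

MPC = (3597.82 − 1082.06)/(4351 − 1283) = 2515.76/3068 = 0.82
a = 1082.06 − 0.82(1283) = 1082.06 − 1052.06 = 30
C = 30 + 0.82(5706) = 30 + 4678.92 = 4708.92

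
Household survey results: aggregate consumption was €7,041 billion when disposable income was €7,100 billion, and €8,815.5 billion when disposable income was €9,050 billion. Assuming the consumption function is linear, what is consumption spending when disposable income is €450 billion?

MPC = (8815.5 − 7041)/(9050 − 7100) = 1774.5/1950 = 0.91
a = 7041 − 0.91(7100) = 7041 − 6461 = 580
C = 580 + 0.91(450) = 580 + 409.5 = 989.5

C = 989.5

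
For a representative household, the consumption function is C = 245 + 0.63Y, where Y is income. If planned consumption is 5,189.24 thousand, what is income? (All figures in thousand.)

Y = 7848

245 + 0.63Y = 5189.24
0.63Y = 4944.24, so Y = 4944.24/0.63 = 7848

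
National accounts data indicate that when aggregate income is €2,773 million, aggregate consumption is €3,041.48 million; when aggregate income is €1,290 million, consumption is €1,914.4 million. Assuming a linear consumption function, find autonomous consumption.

a = 934

MPC = ΔC/ΔY = (3041.48 − 1914.4)/(2773 − 1290) = 1127.08/1483 = 0.76
a = C − MPC·Y = 1914.4 − 0.76(1290) = 1914.4 − 980.4 = 934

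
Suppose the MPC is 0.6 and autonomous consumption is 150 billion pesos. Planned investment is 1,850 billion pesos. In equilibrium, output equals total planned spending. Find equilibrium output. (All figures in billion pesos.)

Y = 5000

Y = C + I = 150 + 0.6Y + 1850
Y − 0.6Y = 2000
0.4Y = 2000, so Y = 2000/0.4 = 5000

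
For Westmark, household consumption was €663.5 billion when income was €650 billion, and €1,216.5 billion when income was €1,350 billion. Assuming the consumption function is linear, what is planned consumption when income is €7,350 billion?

MPC = (1216.5 − 663.5)/(1350 − 650) = 553/700 = 0.79
a = 663.5 − 0.79(650) = 663.5 − 513.5 = 150
C = 150 + 0.79(7350) = 150 + 5806.5 = 5956.5

C = 5956.5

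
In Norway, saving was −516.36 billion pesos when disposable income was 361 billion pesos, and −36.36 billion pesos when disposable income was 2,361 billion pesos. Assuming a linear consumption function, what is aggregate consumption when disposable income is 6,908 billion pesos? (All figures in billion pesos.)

MPS = ΔS/ΔY = (-36.36 − (-516.36))/(2361 − 361) = 480/2000 = 0.24
MPC = 1 − MPS = 0.76
Autonomous saving = -516.36 − 0.24(361) = -603, so a = 603
C = 603 + 0.76(6908) = 603 + 5250.08 = 5853.08

C = 5853.08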